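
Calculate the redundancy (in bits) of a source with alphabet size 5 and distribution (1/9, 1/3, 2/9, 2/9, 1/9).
0.1248 bits

Redundancy measures how far a source is from maximum entropy:
R = H_max - H(X)

Maximum entropy for 5 symbols: H_max = log_2(5) = 2.3219 bits
Actual entropy: H(X) = 2.1972 bits
Redundancy: R = 2.3219 - 2.1972 = 0.1248 bits

This redundancy represents potential for compression: the source could be compressed by 0.1248 bits per symbol.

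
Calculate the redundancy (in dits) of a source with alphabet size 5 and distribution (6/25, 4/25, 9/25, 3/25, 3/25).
0.0422 dits

Redundancy measures how far a source is from maximum entropy:
R = H_max - H(X)

Maximum entropy for 5 symbols: H_max = log_10(5) = 0.6990 dits
Actual entropy: H(X) = 0.6568 dits
Redundancy: R = 0.6990 - 0.6568 = 0.0422 dits

This redundancy represents potential for compression: the source could be compressed by 0.0422 dits per symbol.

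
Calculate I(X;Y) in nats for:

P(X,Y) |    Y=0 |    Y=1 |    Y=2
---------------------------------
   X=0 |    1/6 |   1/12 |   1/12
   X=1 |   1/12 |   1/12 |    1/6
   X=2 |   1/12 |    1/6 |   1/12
0.0589 nats

Mutual information: I(X;Y) = H(X) + H(Y) - H(X,Y)

Marginals:
P(X) = (1/3, 1/3, 1/3), H(X) = 1.0986 nats
P(Y) = (1/3, 1/3, 1/3), H(Y) = 1.0986 nats

Joint entropy: H(X,Y) = 2.1383 nats

I(X;Y) = 1.0986 + 1.0986 - 2.1383 = 0.0589 nats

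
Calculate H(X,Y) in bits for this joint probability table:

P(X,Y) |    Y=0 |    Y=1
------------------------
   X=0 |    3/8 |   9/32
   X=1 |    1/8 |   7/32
1.9000 bits

Joint entropy is H(X,Y) = -Σ_{x,y} p(x,y) log p(x,y).

Summing over all non-zero entries:
H(X,Y) = -[3/8·log_2(3/8) + 9/32·log_2(9/32) + 1/8·log_2(1/8) + 7/32·log_2(7/32)]
H(X,Y) = 1.9000 bits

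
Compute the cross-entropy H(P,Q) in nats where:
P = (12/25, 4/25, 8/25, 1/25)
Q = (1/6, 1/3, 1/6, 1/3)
1.6531 nats

Cross-entropy: H(P,Q) = -Σ p(x) log q(x)

Alternatively: H(P,Q) = H(P) + D_KL(P||Q)
H(P) = 1.1389 nats
D_KL(P||Q) = 0.5142 nats

H(P,Q) = 1.1389 + 0.5142 = 1.6531 nats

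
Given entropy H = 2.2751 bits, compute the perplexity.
4.8403

Perplexity is 2^H (or exp(H) for natural log).

H = 2.2751 bits
Perplexity = 2^2.2751 = 4.8403

Interpretation: The model's uncertainty is equivalent to choosing uniformly among 4.8 options.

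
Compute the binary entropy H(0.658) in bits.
0.9267 bits

The binary entropy function is:
H(p) = -p log(p) - (1-p) log(1-p)

H(0.658) = -0.658 × log_2(0.658) - 0.342 × log_2(0.342)
H(0.658) = 0.9267 bits

Note: Binary entropy is maximized at p=0.5 (H=1 bit) and minimized at p=0 or p=1 (H=0).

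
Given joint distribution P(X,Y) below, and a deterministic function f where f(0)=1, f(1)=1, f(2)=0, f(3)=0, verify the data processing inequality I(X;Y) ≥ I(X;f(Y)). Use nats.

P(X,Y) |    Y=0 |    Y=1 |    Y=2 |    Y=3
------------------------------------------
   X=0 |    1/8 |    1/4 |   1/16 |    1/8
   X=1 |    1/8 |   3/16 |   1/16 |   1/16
I(X;Y) = 0.0073, I(X;f(Y)) = 0.0013, inequality holds: 0.0073 ≥ 0.0013

Data Processing Inequality: For any Markov chain X → Y → Z, we have I(X;Y) ≥ I(X;Z).

Here Z = f(Y) is a deterministic function of Y, forming X → Y → Z.

Original I(X;Y) = 0.0073 nats

After applying f:
P(X,Z) where Z=f(Y):
- P(X,Z=0) = P(X,Y=2) + P(X,Y=3)
- P(X,Z=1) = P(X,Y=0) + P(X,Y=1)

I(X;Z) = I(X;f(Y)) = 0.0013 nats

Verification: 0.0073 ≥ 0.0013 ✓

Information cannot be created by processing; the function f can only lose information about X.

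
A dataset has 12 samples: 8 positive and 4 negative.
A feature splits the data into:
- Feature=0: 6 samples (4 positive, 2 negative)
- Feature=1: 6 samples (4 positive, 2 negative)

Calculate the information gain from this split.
0.0000 bits

Information Gain = H(Y) - H(Y|Feature)

Before split:
P(positive) = 8/12 = 0.6667
H(Y) = 0.9183 bits

After split:
Feature=0: H = 0.9183 bits (weight = 6/12)
Feature=1: H = 0.9183 bits (weight = 6/12)
H(Y|Feature) = (6/12)×0.9183 + (6/12)×0.9183 = 0.9183 bits

Information Gain = 0.9183 - 0.9183 = 0.0000 bits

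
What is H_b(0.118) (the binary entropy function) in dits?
0.1576 dits

The binary entropy function is:
H(p) = -p log(p) - (1-p) log(1-p)

H(0.118) = -0.118 × log_10(0.118) - 0.882 × log_10(0.882)
H(0.118) = 0.1576 dits

Note: Binary entropy is maximized at p=0.5 (H=1 bit) and minimized at p=0 or p=1 (H=0).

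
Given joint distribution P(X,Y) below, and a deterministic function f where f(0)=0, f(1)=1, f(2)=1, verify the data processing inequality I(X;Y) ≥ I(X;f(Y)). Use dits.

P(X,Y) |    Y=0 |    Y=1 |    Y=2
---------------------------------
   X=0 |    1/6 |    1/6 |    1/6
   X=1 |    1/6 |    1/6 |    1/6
I(X;Y) = 0.0000, I(X;f(Y)) = 0.0000, inequality holds: 0.0000 ≥ 0.0000

Data Processing Inequality: For any Markov chain X → Y → Z, we have I(X;Y) ≥ I(X;Z).

Here Z = f(Y) is a deterministic function of Y, forming X → Y → Z.

Original I(X;Y) = 0.0000 dits

After applying f:
P(X,Z) where Z=f(Y):
- P(X,Z=0) = P(X,Y=0)
- P(X,Z=1) = P(X,Y=1) + P(X,Y=2)

I(X;Z) = I(X;f(Y)) = 0.0000 dits

Verification: 0.0000 ≥ 0.0000 ✓

Information cannot be created by processing; the function f can only lose information about X.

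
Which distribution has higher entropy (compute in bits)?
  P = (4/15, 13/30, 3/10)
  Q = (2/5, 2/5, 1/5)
P

Computing entropies in bits:
H(P) = 1.5524
H(Q) = 1.5219

Distribution P has higher entropy.

Intuition: The distribution closer to uniform (more spread out) has higher entropy.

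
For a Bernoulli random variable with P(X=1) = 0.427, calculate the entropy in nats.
0.6825 nats

The binary entropy function is:
H(p) = -p log(p) - (1-p) log(1-p)

H(0.427) = -0.427 × log_e(0.427) - 0.573 × log_e(0.573)
H(0.427) = 0.6825 nats

Note: Binary entropy is maximized at p=0.5 (H=1 bit) and minimized at p=0 or p=1 (H=0).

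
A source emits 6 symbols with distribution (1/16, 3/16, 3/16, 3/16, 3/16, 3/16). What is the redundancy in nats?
0.0491 nats

Redundancy measures how far a source is from maximum entropy:
R = H_max - H(X)

Maximum entropy for 6 symbols: H_max = log_e(6) = 1.7918 nats
Actual entropy: H(X) = 1.7426 nats
Redundancy: R = 1.7918 - 1.7426 = 0.0491 nats

This redundancy represents potential for compression: the source could be compressed by 0.0491 nats per symbol.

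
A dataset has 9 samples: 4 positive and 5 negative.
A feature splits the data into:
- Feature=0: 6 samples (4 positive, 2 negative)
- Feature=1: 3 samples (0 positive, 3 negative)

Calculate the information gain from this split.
0.3789 bits

Information Gain = H(Y) - H(Y|Feature)

Before split:
P(positive) = 4/9 = 0.4444
H(Y) = 0.9911 bits

After split:
Feature=0: H = 0.9183 bits (weight = 6/9)
Feature=1: H = 0.0000 bits (weight = 3/9)
H(Y|Feature) = (6/9)×0.9183 + (3/9)×0.0000 = 0.6122 bits

Information Gain = 0.9911 - 0.6122 = 0.3789 bits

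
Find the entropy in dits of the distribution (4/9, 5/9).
0.2983 dits

Shannon entropy is H(X) = -Σ p(x) log p(x).

For P = (4/9, 5/9):
H = -4/9 × log_10(4/9) -5/9 × log_10(5/9)
H = 0.2983 dits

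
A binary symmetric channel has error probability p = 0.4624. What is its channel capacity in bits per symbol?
0.0041 bits

For a binary symmetric channel (BSC) with error probability p:
Capacity C = 1 - H(p) bits per symbol

where H(p) = -p log₂(p) - (1-p) log₂(1-p) is the binary entropy function.

H(0.4624) = 0.9959 bits
C = 1 - 0.9959 = 0.0041 bits per symbol

This means we can reliably transmit up to 0.0041 bits of information per channel use.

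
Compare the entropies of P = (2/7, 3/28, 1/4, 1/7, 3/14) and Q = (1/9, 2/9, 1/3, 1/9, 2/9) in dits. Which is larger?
P

Computing entropies in dits:
H(P) = 0.6740
H(Q) = 0.6614

Distribution P has higher entropy.

Intuition: The distribution closer to uniform (more spread out) has higher entropy.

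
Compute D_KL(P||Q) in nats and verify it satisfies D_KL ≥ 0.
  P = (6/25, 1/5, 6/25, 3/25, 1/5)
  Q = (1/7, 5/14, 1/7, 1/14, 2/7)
0.1240 nats

KL divergence satisfies the Gibbs inequality: D_KL(P||Q) ≥ 0 for all distributions P, Q.

D_KL(P||Q) = Σ p(x) log(p(x)/q(x))
Term by term:
  x=0: 6/25 × log_e[(6/25)/(1/7)] = 0.1245
  x=1: 1/5 × log_e[(1/5)/(5/14)] = -0.1160
  x=2: 6/25 × log_e[(6/25)/(1/7)] = 0.1245
  x=3: 3/25 × log_e[(3/25)/(1/14)] = 0.0623
  x=4: 1/5 × log_e[(1/5)/(2/7)] = -0.0713
D_KL(P||Q) = 0.1240 nats

D_KL(P||Q) = 0.1240 ≥ 0 ✓

This non-negativity is a fundamental property: relative entropy cannot be negative because it measures how different Q is from P.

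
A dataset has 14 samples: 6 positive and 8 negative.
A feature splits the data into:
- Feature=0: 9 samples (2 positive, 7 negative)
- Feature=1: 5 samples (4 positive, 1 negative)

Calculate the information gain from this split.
0.2361 bits

Information Gain = H(Y) - H(Y|Feature)

Before split:
P(positive) = 6/14 = 0.4286
H(Y) = 0.9852 bits

After split:
Feature=0: H = 0.7642 bits (weight = 9/14)
Feature=1: H = 0.7219 bits (weight = 5/14)
H(Y|Feature) = (9/14)×0.7642 + (5/14)×0.7219 = 0.7491 bits

Information Gain = 0.9852 - 0.7491 = 0.2361 bits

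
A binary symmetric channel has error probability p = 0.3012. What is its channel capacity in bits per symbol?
0.1172 bits

For a binary symmetric channel (BSC) with error probability p:
Capacity C = 1 - H(p) bits per symbol

where H(p) = -p log₂(p) - (1-p) log₂(1-p) is the binary entropy function.

H(0.3012) = 0.8828 bits
C = 1 - 0.8828 = 0.1172 bits per symbol

This means we can reliably transmit up to 0.1172 bits of information per channel use.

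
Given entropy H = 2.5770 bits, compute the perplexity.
5.9670

Perplexity is 2^H (or exp(H) for natural log).

H = 2.5770 bits
Perplexity = 2^2.5770 = 5.9670

Interpretation: The model's uncertainty is equivalent to choosing uniformly among 6.0 options.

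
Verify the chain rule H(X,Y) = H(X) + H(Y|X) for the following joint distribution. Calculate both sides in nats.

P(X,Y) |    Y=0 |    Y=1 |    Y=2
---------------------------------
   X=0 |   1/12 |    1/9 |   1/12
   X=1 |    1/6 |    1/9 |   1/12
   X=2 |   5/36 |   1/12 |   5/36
H(X,Y) = 2.1636, H(X) = 1.0914, H(Y|X) = 1.0721 (all in nats)

Chain rule: H(X,Y) = H(X) + H(Y|X)

Left side — joint entropy directly:
H(X,Y) = -Σ p(x,y) log p(x,y) = 2.1636 nats

Right side — compute H(Y|X) from the conditional distributions:
P(X) = (5/18, 13/36, 13/36), so H(X) = 1.0914 nats
H(Y|X) = Σ_x P(X=x) · H(Y|X=x):
  P(Y|X=0) = (3/10, 2/5, 3/10), H(Y|X=0) = 1.0889, weight P(X=0) = 5/18
  P(Y|X=1) = (6/13, 4/13, 3/13), H(Y|X=1) = 1.0579, weight P(X=1) = 13/36
  P(Y|X=2) = (5/13, 3/13, 5/13), H(Y|X=2) = 1.0734, weight P(X=2) = 13/36
H(Y|X) = 1.0721 nats

H(X) + H(Y|X) = 1.0914 + 1.0721 = 2.1636 nats

Both sides equal 2.1636 nats. ✓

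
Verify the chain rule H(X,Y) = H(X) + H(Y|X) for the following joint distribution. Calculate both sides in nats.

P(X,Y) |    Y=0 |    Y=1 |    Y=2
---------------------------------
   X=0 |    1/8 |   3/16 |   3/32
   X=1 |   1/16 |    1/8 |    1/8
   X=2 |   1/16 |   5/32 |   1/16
H(X,Y) = 2.1255, H(X) = 1.0862, H(Y|X) = 1.0393 (all in nats)

Chain rule: H(X,Y) = H(X) + H(Y|X)

Left side — joint entropy directly:
H(X,Y) = -Σ p(x,y) log p(x,y) = 2.1255 nats

Right side — compute H(Y|X) from the conditional distributions:
P(X) = (13/32, 5/16, 9/32), so H(X) = 1.0862 nats
H(Y|X) = Σ_x P(X=x) · H(Y|X=x):
  P(Y|X=0) = (4/13, 6/13, 3/13), H(Y|X=0) = 1.0579, weight P(X=0) = 13/32
  P(Y|X=1) = (1/5, 2/5, 2/5), H(Y|X=1) = 1.0549, weight P(X=1) = 5/16
  P(Y|X=2) = (2/9, 5/9, 2/9), H(Y|X=2) = 0.9950, weight P(X=2) = 9/32
H(Y|X) = 1.0393 nats

H(X) + H(Y|X) = 1.0862 + 1.0393 = 2.1255 nats

Both sides equal 2.1255 nats. ✓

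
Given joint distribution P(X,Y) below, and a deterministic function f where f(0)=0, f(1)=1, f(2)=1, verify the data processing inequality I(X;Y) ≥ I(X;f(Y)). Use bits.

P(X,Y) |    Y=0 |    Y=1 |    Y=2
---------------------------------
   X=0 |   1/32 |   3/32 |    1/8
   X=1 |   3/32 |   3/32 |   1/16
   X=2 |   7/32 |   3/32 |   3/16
I(X;Y) = 0.0806, I(X;f(Y)) = 0.0595, inequality holds: 0.0806 ≥ 0.0595

Data Processing Inequality: For any Markov chain X → Y → Z, we have I(X;Y) ≥ I(X;Z).

Here Z = f(Y) is a deterministic function of Y, forming X → Y → Z.

Original I(X;Y) = 0.0806 bits

After applying f:
P(X,Z) where Z=f(Y):
- P(X,Z=0) = P(X,Y=0)
- P(X,Z=1) = P(X,Y=1) + P(X,Y=2)

I(X;Z) = I(X;f(Y)) = 0.0595 bits

Verification: 0.0806 ≥ 0.0595 ✓

Information cannot be created by processing; the function f can only lose information about X.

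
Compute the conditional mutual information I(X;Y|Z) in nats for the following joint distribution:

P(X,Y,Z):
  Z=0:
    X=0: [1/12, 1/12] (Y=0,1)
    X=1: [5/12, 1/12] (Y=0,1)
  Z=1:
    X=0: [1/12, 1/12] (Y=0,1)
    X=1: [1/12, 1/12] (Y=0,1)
0.0341 nats

Conditional mutual information: I(X;Y|Z) = H(X|Z) + H(Y|Z) - H(X,Y|Z)

H(Z) = 0.6365
H(X,Z) = 1.2425 → H(X|Z) = 0.6059
H(Y,Z) = 1.2425 → H(Y|Z) = 0.6059
H(X,Y,Z) = 1.8143 → H(X,Y|Z) = 1.1778

I(X;Y|Z) = 0.6059 + 0.6059 - 1.1778 = 0.0341 nats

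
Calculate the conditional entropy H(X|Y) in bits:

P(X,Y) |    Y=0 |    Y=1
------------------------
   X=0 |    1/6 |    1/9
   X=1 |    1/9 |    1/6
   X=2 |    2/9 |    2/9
1.5305 bits

Using the chain rule: H(X|Y) = H(X,Y) - H(Y)

First, compute H(X,Y) = 2.5305 bits

Marginal P(Y) = (1/2, 1/2)
H(Y) = 1.0000 bits

H(X|Y) = H(X,Y) - H(Y) = 2.5305 - 1.0000 = 1.5305 bits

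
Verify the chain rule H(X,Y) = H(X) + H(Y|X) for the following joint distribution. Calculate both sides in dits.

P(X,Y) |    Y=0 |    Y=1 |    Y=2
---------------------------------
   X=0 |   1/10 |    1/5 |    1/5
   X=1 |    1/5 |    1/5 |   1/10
H(X,Y) = 0.7592, H(X) = 0.3010, H(Y|X) = 0.4581 (all in dits)

Chain rule: H(X,Y) = H(X) + H(Y|X)

Left side — joint entropy directly:
H(X,Y) = -Σ p(x,y) log p(x,y) = 0.7592 dits

Right side — compute H(Y|X) from the conditional distributions:
P(X) = (1/2, 1/2), so H(X) = 0.3010 dits
H(Y|X) = Σ_x P(X=x) · H(Y|X=x):
  P(Y|X=0) = (1/5, 2/5, 2/5), H(Y|X=0) = 0.4581, weight P(X=0) = 1/2
  P(Y|X=1) = (2/5, 2/5, 1/5), H(Y|X=1) = 0.4581, weight P(X=1) = 1/2
H(Y|X) = 0.4581 dits

H(X) + H(Y|X) = 0.3010 + 0.4581 = 0.7592 dits

Both sides equal 0.7592 dits. ✓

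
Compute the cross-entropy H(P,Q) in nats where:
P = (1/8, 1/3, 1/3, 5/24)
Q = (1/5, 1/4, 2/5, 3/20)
1.3639 nats

Cross-entropy: H(P,Q) = -Σ p(x) log q(x)

Alternatively: H(P,Q) = H(P) + D_KL(P||Q)
H(P) = 1.3191 nats
D_KL(P||Q) = 0.0448 nats

H(P,Q) = 1.3191 + 0.0448 = 1.3639 nats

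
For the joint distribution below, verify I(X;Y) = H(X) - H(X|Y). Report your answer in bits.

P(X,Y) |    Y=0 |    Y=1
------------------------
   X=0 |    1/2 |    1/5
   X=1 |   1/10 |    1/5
I(X;Y) = 0.0913 bits

Mutual information has multiple equivalent forms:
- I(X;Y) = H(X) - H(X|Y)
- I(X;Y) = H(Y) - H(Y|X)
- I(X;Y) = H(X) + H(Y) - H(X,Y)

Computing all quantities:
H(X) = 0.8813, H(Y) = 0.9710, H(X,Y) = 1.7610
H(X|Y) = 0.7900, H(Y|X) = 0.8797

Verification:
H(X) - H(X|Y) = 0.8813 - 0.7900 = 0.0913
H(Y) - H(Y|X) = 0.9710 - 0.8797 = 0.0913
H(X) + H(Y) - H(X,Y) = 0.8813 + 0.9710 - 1.7610 = 0.0913

All forms give I(X;Y) = 0.0913 bits. ✓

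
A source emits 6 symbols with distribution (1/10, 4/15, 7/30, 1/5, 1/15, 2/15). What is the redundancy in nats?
0.0984 nats

Redundancy measures how far a source is from maximum entropy:
R = H_max - H(X)

Maximum entropy for 6 symbols: H_max = log_e(6) = 1.7918 nats
Actual entropy: H(X) = 1.6934 nats
Redundancy: R = 1.7918 - 1.6934 = 0.0984 nats

This redundancy represents potential for compression: the source could be compressed by 0.0984 nats per symbol.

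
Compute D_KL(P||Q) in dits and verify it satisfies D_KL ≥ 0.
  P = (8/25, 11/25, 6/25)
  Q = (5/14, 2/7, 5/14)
0.0258 dits

KL divergence satisfies the Gibbs inequality: D_KL(P||Q) ≥ 0 for all distributions P, Q.

D_KL(P||Q) = Σ p(x) log(p(x)/q(x))
Term by term:
  x=0: 8/25 × log_10[(8/25)/(5/14)] = -0.0153
  x=1: 11/25 × log_10[(11/25)/(2/7)] = 0.0825
  x=2: 6/25 × log_10[(6/25)/(5/14)] = -0.0414
D_KL(P||Q) = 0.0258 dits

D_KL(P||Q) = 0.0258 ≥ 0 ✓

This non-negativity is a fundamental property: relative entropy cannot be negative because it measures how different Q is from P.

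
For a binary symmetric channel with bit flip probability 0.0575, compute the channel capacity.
0.6826 bits

For a binary symmetric channel (BSC) with error probability p:
Capacity C = 1 - H(p) bits per symbol

where H(p) = -p log₂(p) - (1-p) log₂(1-p) is the binary entropy function.

H(0.0575) = 0.3174 bits
C = 1 - 0.3174 = 0.6826 bits per symbol

This means we can reliably transmit up to 0.6826 bits of information per channel use.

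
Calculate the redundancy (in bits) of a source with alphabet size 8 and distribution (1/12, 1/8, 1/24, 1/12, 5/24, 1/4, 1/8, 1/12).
0.1913 bits

Redundancy measures how far a source is from maximum entropy:
R = H_max - H(X)

Maximum entropy for 8 symbols: H_max = log_2(8) = 3.0000 bits
Actual entropy: H(X) = 2.8087 bits
Redundancy: R = 3.0000 - 2.8087 = 0.1913 bits

This redundancy represents potential for compression: the source could be compressed by 0.1913 bits per symbol.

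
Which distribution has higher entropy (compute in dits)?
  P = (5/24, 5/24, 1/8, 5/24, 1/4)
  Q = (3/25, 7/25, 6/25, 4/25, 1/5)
P

Computing entropies in dits:
H(P) = 0.6892
H(Q) = 0.6812

Distribution P has higher entropy.

Intuition: The distribution closer to uniform (more spread out) has higher entropy.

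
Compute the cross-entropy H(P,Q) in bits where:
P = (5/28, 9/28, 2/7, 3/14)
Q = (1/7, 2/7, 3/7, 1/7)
2.0331 bits

Cross-entropy: H(P,Q) = -Σ p(x) log q(x)

Alternatively: H(P,Q) = H(P) + D_KL(P||Q)
H(P) = 1.9628 bits
D_KL(P||Q) = 0.0703 bits

H(P,Q) = 1.9628 + 0.0703 = 2.0331 bits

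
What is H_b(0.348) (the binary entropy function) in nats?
0.6462 nats

The binary entropy function is:
H(p) = -p log(p) - (1-p) log(1-p)

H(0.348) = -0.348 × log_e(0.348) - 0.652 × log_e(0.652)
H(0.348) = 0.6462 nats

Note: Binary entropy is maximized at p=0.5 (H=1 bit) and minimized at p=0 or p=1 (H=0).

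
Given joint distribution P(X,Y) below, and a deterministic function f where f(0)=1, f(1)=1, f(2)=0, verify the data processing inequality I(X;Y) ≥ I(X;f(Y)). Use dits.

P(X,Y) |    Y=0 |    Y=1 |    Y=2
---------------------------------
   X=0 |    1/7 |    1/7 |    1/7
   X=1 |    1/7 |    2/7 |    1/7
I(X;Y) = 0.0061, I(X;f(Y)) = 0.0018, inequality holds: 0.0061 ≥ 0.0018

Data Processing Inequality: For any Markov chain X → Y → Z, we have I(X;Y) ≥ I(X;Z).

Here Z = f(Y) is a deterministic function of Y, forming X → Y → Z.

Original I(X;Y) = 0.0061 dits

After applying f:
P(X,Z) where Z=f(Y):
- P(X,Z=0) = P(X,Y=2)
- P(X,Z=1) = P(X,Y=0) + P(X,Y=1)

I(X;Z) = I(X;f(Y)) = 0.0018 dits

Verification: 0.0061 ≥ 0.0018 ✓

Information cannot be created by processing; the function f can only lose information about X.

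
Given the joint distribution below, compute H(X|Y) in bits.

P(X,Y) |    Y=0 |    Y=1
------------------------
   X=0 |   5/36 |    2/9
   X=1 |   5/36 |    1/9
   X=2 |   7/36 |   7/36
1.5465 bits

Using the chain rule: H(X|Y) = H(X,Y) - H(Y)

First, compute H(X,Y) = 2.5443 bits

Marginal P(Y) = (17/36, 19/36)
H(Y) = 0.9978 bits

H(X|Y) = H(X,Y) - H(Y) = 2.5443 - 0.9978 = 1.5465 bits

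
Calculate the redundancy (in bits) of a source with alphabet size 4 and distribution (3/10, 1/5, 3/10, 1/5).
0.0290 bits

Redundancy measures how far a source is from maximum entropy:
R = H_max - H(X)

Maximum entropy for 4 symbols: H_max = log_2(4) = 2.0000 bits
Actual entropy: H(X) = 1.9710 bits
Redundancy: R = 2.0000 - 1.9710 = 0.0290 bits

This redundancy represents potential for compression: the source could be compressed by 0.0290 bits per symbol.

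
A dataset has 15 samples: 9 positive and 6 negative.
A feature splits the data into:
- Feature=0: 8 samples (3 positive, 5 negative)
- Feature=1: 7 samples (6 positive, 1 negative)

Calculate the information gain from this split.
0.1858 bits

Information Gain = H(Y) - H(Y|Feature)

Before split:
P(positive) = 9/15 = 0.6000
H(Y) = 0.9710 bits

After split:
Feature=0: H = 0.9544 bits (weight = 8/15)
Feature=1: H = 0.5917 bits (weight = 7/15)
H(Y|Feature) = (8/15)×0.9544 + (7/15)×0.5917 = 0.7851 bits

Information Gain = 0.9710 - 0.7851 = 0.1858 bits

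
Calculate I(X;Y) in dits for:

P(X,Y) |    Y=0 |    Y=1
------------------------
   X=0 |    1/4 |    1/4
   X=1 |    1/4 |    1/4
0.0000 dits

Mutual information: I(X;Y) = H(X) + H(Y) - H(X,Y)

Marginals:
P(X) = (1/2, 1/2), H(X) = 0.3010 dits
P(Y) = (1/2, 1/2), H(Y) = 0.3010 dits

Joint entropy: H(X,Y) = 0.6021 dits

I(X;Y) = 0.3010 + 0.3010 - 0.6021 = 0.0000 dits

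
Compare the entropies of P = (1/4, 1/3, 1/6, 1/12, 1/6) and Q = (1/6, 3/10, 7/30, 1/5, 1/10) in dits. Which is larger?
Q

Computing entropies in dits:
H(P) = 0.6589
H(Q) = 0.6738

Distribution Q has higher entropy.

Intuition: The distribution closer to uniform (more spread out) has higher entropy.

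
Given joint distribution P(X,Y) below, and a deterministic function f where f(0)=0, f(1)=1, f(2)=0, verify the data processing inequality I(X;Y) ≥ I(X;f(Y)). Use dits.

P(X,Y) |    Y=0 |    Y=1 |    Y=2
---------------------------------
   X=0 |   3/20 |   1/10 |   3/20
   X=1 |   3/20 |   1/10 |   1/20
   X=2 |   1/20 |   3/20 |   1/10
I(X;Y) = 0.0245, I(X;f(Y)) = 0.0103, inequality holds: 0.0245 ≥ 0.0103

Data Processing Inequality: For any Markov chain X → Y → Z, we have I(X;Y) ≥ I(X;Z).

Here Z = f(Y) is a deterministic function of Y, forming X → Y → Z.

Original I(X;Y) = 0.0245 dits

After applying f:
P(X,Z) where Z=f(Y):
- P(X,Z=0) = P(X,Y=0) + P(X,Y=2)
- P(X,Z=1) = P(X,Y=1)

I(X;Z) = I(X;f(Y)) = 0.0103 dits

Verification: 0.0245 ≥ 0.0103 ✓

Information cannot be created by processing; the function f can only lose information about X.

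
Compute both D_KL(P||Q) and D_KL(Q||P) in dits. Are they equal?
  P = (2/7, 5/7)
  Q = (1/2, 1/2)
D_KL(P||Q) = 0.0412, D_KL(Q||P) = 0.0441

KL divergence is not symmetric: D_KL(P||Q) ≠ D_KL(Q||P) in general.

D_KL(P||Q) = 0.0412 dits
D_KL(Q||P) = 0.0441 dits

No, they are not equal!

This asymmetry is why KL divergence is not a true distance metric.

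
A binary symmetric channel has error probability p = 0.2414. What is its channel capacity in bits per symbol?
0.2026 bits

For a binary symmetric channel (BSC) with error probability p:
Capacity C = 1 - H(p) bits per symbol

where H(p) = -p log₂(p) - (1-p) log₂(1-p) is the binary entropy function.

H(0.2414) = 0.7974 bits
C = 1 - 0.7974 = 0.2026 bits per symbol

This means we can reliably transmit up to 0.2026 bits of information per channel use.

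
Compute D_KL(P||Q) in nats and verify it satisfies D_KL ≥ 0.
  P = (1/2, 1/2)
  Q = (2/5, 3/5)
0.0204 nats

KL divergence satisfies the Gibbs inequality: D_KL(P||Q) ≥ 0 for all distributions P, Q.

D_KL(P||Q) = Σ p(x) log(p(x)/q(x))
Term by term:
  x=0: 1/2 × log_e[(1/2)/(2/5)] = 0.1116
  x=1: 1/2 × log_e[(1/2)/(3/5)] = -0.0912
D_KL(P||Q) = 0.0204 nats

D_KL(P||Q) = 0.0204 ≥ 0 ✓

This non-negativity is a fundamental property: relative entropy cannot be negative because it measures how different Q is from P.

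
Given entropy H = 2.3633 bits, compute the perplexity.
5.1455

Perplexity is 2^H (or exp(H) for natural log).

H = 2.3633 bits
Perplexity = 2^2.3633 = 5.1455

Interpretation: The model's uncertainty is equivalent to choosing uniformly among 5.1 options.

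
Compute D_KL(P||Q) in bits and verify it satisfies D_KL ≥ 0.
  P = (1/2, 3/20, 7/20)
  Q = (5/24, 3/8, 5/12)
0.3452 bits

KL divergence satisfies the Gibbs inequality: D_KL(P||Q) ≥ 0 for all distributions P, Q.

D_KL(P||Q) = Σ p(x) log(p(x)/q(x))
Term by term:
  x=0: 1/2 × log_2[(1/2)/(5/24)] = 0.6315
  x=1: 3/20 × log_2[(3/20)/(3/8)] = -0.1983
  x=2: 7/20 × log_2[(7/20)/(5/12)] = -0.0880
D_KL(P||Q) = 0.3452 bits

D_KL(P||Q) = 0.3452 ≥ 0 ✓

This non-negativity is a fundamental property: relative entropy cannot be negative because it measures how different Q is from P.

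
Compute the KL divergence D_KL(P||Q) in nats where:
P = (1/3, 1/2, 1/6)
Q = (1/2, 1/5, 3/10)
0.2250 nats

KL divergence: D_KL(P||Q) = Σ p(x) log(p(x)/q(x))

Computing term by term:
  x=0: 1/3 × log_e[(1/3)/(1/2)] = 1/3 × -0.4055 = -0.1352
  x=1: 1/2 × log_e[(1/2)/(1/5)] = 1/2 × 0.9163 = 0.4581
  x=2: 1/6 × log_e[(1/6)/(3/10)] = 1/6 × -0.5878 = -0.0980

D_KL(P||Q) = 0.2250 nats

Note: KL divergence is always non-negative and equals 0 iff P = Q.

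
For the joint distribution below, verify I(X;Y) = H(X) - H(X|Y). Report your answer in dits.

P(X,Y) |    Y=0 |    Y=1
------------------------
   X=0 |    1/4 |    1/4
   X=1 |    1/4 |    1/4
I(X;Y) = 0.0000 dits

Mutual information has multiple equivalent forms:
- I(X;Y) = H(X) - H(X|Y)
- I(X;Y) = H(Y) - H(Y|X)
- I(X;Y) = H(X) + H(Y) - H(X,Y)

Computing all quantities:
H(X) = 0.3010, H(Y) = 0.3010, H(X,Y) = 0.6021
H(X|Y) = 0.3010, H(Y|X) = 0.3010

Verification:
H(X) - H(X|Y) = 0.3010 - 0.3010 = 0.0000
H(Y) - H(Y|X) = 0.3010 - 0.3010 = 0.0000
H(X) + H(Y) - H(X,Y) = 0.3010 + 0.3010 - 0.6021 = 0.0000

All forms give I(X;Y) = 0.0000 dits. ✓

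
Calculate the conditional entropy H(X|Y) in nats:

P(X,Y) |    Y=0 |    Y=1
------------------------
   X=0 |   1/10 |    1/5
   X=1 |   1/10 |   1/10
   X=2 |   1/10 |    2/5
0.9986 nats

Using the chain rule: H(X|Y) = H(X,Y) - H(Y)

First, compute H(X,Y) = 1.6094 nats

Marginal P(Y) = (3/10, 7/10)
H(Y) = 0.6109 nats

H(X|Y) = H(X,Y) - H(Y) = 1.6094 - 0.6109 = 0.9986 nats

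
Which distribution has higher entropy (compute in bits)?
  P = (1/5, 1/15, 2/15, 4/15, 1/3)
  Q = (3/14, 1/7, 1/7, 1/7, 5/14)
Q

Computing entropies in bits:
H(P) = 2.1493
H(Q) = 2.2099

Distribution Q has higher entropy.

Intuition: The distribution closer to uniform (more spread out) has higher entropy.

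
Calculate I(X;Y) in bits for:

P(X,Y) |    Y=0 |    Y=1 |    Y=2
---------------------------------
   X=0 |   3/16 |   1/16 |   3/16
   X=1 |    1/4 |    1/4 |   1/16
0.1292 bits

Mutual information: I(X;Y) = H(X) + H(Y) - H(X,Y)

Marginals:
P(X) = (7/16, 9/16), H(X) = 0.9887 bits
P(Y) = (7/16, 5/16, 1/4), H(Y) = 1.5462 bits

Joint entropy: H(X,Y) = 2.4056 bits

I(X;Y) = 0.9887 + 1.5462 - 2.4056 = 0.1292 bits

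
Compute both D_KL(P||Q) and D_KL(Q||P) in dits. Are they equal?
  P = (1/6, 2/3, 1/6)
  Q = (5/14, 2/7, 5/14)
D_KL(P||Q) = 0.1350, D_KL(Q||P) = 0.1313

KL divergence is not symmetric: D_KL(P||Q) ≠ D_KL(Q||P) in general.

D_KL(P||Q) = 0.1350 dits
D_KL(Q||P) = 0.1313 dits

No, they are not equal!

This asymmetry is why KL divergence is not a true distance metric.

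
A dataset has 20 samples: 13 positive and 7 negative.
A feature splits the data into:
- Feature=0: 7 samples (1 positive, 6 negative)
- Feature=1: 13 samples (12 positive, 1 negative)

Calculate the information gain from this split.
0.4727 bits

Information Gain = H(Y) - H(Y|Feature)

Before split:
P(positive) = 13/20 = 0.6500
H(Y) = 0.9341 bits

After split:
Feature=0: H = 0.5917 bits (weight = 7/20)
Feature=1: H = 0.3912 bits (weight = 13/20)
H(Y|Feature) = (7/20)×0.5917 + (13/20)×0.3912 = 0.4614 bits

Information Gain = 0.9341 - 0.4614 = 0.4727 bits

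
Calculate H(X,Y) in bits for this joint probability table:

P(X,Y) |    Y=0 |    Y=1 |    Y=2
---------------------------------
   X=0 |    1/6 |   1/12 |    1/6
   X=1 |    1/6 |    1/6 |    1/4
2.5221 bits

Joint entropy is H(X,Y) = -Σ_{x,y} p(x,y) log p(x,y).

Summing over all non-zero entries:
H(X,Y) = -[1/6·log_2(1/6) + 1/12·log_2(1/12) + 1/6·log_2(1/6) + 1/6·log_2(1/6) + 1/6·log_2(1/6) + 1/4·log_2(1/4)]
H(X,Y) = 2.5221 bits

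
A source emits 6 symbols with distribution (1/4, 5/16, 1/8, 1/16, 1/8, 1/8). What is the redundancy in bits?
0.1856 bits

Redundancy measures how far a source is from maximum entropy:
R = H_max - H(X)

Maximum entropy for 6 symbols: H_max = log_2(6) = 2.5850 bits
Actual entropy: H(X) = 2.3994 bits
Redundancy: R = 2.5850 - 2.3994 = 0.1856 bits

This redundancy represents potential for compression: the source could be compressed by 0.1856 bits per symbol.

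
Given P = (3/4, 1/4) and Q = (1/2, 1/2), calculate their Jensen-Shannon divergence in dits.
0.0147 dits

Jensen-Shannon divergence is:
JSD(P||Q) = 0.5 × D_KL(P||M) + 0.5 × D_KL(Q||M)
where M = 0.5 × (P + Q) is the mixture distribution.

M = 0.5 × (3/4, 1/4) + 0.5 × (1/2, 1/2) = (5/8, 3/8)

D_KL(P||M) = 0.0154 dits
D_KL(Q||M) = 0.0140 dits

JSD(P||Q) = 0.5 × 0.0154 + 0.5 × 0.0140 = 0.0147 dits

Unlike KL divergence, JSD is symmetric and bounded: 0 ≤ JSD ≤ log(2).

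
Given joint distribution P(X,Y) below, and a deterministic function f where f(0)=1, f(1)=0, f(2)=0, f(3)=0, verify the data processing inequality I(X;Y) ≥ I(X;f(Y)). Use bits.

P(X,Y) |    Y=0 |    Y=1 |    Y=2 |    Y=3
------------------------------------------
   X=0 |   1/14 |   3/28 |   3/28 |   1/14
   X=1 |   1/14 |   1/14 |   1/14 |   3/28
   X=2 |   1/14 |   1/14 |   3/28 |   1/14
I(X;Y) = 0.0191, I(X;f(Y)) = 0.0005, inequality holds: 0.0191 ≥ 0.0005

Data Processing Inequality: For any Markov chain X → Y → Z, we have I(X;Y) ≥ I(X;Z).

Here Z = f(Y) is a deterministic function of Y, forming X → Y → Z.

Original I(X;Y) = 0.0191 bits

After applying f:
P(X,Z) where Z=f(Y):
- P(X,Z=0) = P(X,Y=1) + P(X,Y=2) + P(X,Y=3)
- P(X,Z=1) = P(X,Y=0)

I(X;Z) = I(X;f(Y)) = 0.0005 bits

Verification: 0.0191 ≥ 0.0005 ✓

Information cannot be created by processing; the function f can only lose information about X.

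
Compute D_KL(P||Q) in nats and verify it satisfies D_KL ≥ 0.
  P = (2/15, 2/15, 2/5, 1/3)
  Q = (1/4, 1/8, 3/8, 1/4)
0.0465 nats

KL divergence satisfies the Gibbs inequality: D_KL(P||Q) ≥ 0 for all distributions P, Q.

D_KL(P||Q) = Σ p(x) log(p(x)/q(x))
Term by term:
  x=0: 2/15 × log_e[(2/15)/(1/4)] = -0.0838
  x=1: 2/15 × log_e[(2/15)/(1/8)] = 0.0086
  x=2: 2/5 × log_e[(2/5)/(3/8)] = 0.0258
  x=3: 1/3 × log_e[(1/3)/(1/4)] = 0.0959
D_KL(P||Q) = 0.0465 nats

D_KL(P||Q) = 0.0465 ≥ 0 ✓

This non-negativity is a fundamental property: relative entropy cannot be negative because it measures how different Q is from P.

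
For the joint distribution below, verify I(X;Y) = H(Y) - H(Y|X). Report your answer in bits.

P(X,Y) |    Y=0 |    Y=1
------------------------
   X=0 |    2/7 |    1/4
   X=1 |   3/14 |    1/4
I(X;Y) = 0.0037 bits

Mutual information has multiple equivalent forms:
- I(X;Y) = H(X) - H(X|Y)
- I(X;Y) = H(Y) - H(Y|X)
- I(X;Y) = H(X) + H(Y) - H(X,Y)

Computing all quantities:
H(X) = 0.9963, H(Y) = 1.0000, H(X,Y) = 1.9926
H(X|Y) = 0.9926, H(Y|X) = 0.9963

Verification:
H(X) - H(X|Y) = 0.9963 - 0.9926 = 0.0037
H(Y) - H(Y|X) = 1.0000 - 0.9963 = 0.0037
H(X) + H(Y) - H(X,Y) = 0.9963 + 1.0000 - 1.9926 = 0.0037

All forms give I(X;Y) = 0.0037 bits. ✓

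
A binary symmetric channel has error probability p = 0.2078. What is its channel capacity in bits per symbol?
0.2627 bits

For a binary symmetric channel (BSC) with error probability p:
Capacity C = 1 - H(p) bits per symbol

where H(p) = -p log₂(p) - (1-p) log₂(1-p) is the binary entropy function.

H(0.2078) = 0.7373 bits
C = 1 - 0.7373 = 0.2627 bits per symbol

This means we can reliably transmit up to 0.2627 bits of information per channel use.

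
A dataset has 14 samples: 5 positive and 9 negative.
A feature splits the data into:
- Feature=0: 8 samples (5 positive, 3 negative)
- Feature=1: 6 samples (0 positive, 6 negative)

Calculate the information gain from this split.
0.3949 bits

Information Gain = H(Y) - H(Y|Feature)

Before split:
P(positive) = 5/14 = 0.3571
H(Y) = 0.9403 bits

After split:
Feature=0: H = 0.9544 bits (weight = 8/14)
Feature=1: H = 0.0000 bits (weight = 6/14)
H(Y|Feature) = (8/14)×0.9544 + (6/14)×0.0000 = 0.5454 bits

Information Gain = 0.9403 - 0.5454 = 0.3949 bits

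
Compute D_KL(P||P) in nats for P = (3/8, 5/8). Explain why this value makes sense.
0.0000 nats

KL divergence satisfies the Gibbs inequality: D_KL(P||Q) ≥ 0 for all distributions P, Q.

D_KL(P||Q) = Σ p(x) log(p(x)/q(x))
Each term is p(x) × log_e(p(x)/p(x)) = p(x) × log_e(1) = 0, so the sum is 0.
D_KL(P||Q) = 0.0000 nats

When P = Q, the KL divergence is exactly 0, as there is no 'divergence' between identical distributions.

This non-negativity is a fundamental property: relative entropy cannot be negative because it measures how different Q is from P.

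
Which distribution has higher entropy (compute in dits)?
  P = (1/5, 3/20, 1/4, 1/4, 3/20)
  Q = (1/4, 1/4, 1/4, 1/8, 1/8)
P

Computing entropies in dits:
H(P) = 0.6880
H(Q) = 0.6773

Distribution P has higher entropy.

Intuition: The distribution closer to uniform (more spread out) has higher entropy.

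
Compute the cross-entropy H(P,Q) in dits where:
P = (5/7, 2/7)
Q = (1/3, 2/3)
0.3911 dits

Cross-entropy: H(P,Q) = -Σ p(x) log q(x)

Alternatively: H(P,Q) = H(P) + D_KL(P||Q)
H(P) = 0.2598 dits
D_KL(P||Q) = 0.1313 dits

H(P,Q) = 0.2598 + 0.1313 = 0.3911 dits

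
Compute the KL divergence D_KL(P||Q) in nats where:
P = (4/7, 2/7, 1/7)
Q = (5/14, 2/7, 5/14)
0.1377 nats

KL divergence: D_KL(P||Q) = Σ p(x) log(p(x)/q(x))

Computing term by term:
  x=0: 4/7 × log_e[(4/7)/(5/14)] = 4/7 × 0.4700 = 0.2686
  x=1: 2/7 × log_e[(2/7)/(2/7)] = 2/7 × 0.0000 = 0.0000
  x=2: 1/7 × log_e[(1/7)/(5/14)] = 1/7 × -0.9163 = -0.1309

D_KL(P||Q) = 0.1377 nats

Note: KL divergence is always non-negative and equals 0 iff P = Q.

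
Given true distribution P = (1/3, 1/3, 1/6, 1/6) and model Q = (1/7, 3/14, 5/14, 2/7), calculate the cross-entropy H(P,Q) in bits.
2.2254 bits

Cross-entropy: H(P,Q) = -Σ p(x) log q(x)

Alternatively: H(P,Q) = H(P) + D_KL(P||Q)
H(P) = 1.9183 bits
D_KL(P||Q) = 0.3071 bits

H(P,Q) = 1.9183 + 0.3071 = 2.2254 bits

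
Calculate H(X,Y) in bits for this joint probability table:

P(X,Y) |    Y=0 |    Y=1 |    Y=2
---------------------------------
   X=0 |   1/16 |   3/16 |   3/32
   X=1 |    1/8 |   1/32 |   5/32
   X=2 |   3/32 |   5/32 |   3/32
3.0314 bits

Joint entropy is H(X,Y) = -Σ_{x,y} p(x,y) log p(x,y).

Summing over all non-zero entries:
H(X,Y) = -[1/16·log_2(1/16) + 3/16·log_2(3/16) + 3/32·log_2(3/32) + 1/8·log_2(1/8) + 1/32·log_2(1/32) + 5/32·log_2(5/32) + 3/32·log_2(3/32) + 5/32·log_2(5/32) + 3/32·log_2(3/32)]
H(X,Y) = 3.0314 bits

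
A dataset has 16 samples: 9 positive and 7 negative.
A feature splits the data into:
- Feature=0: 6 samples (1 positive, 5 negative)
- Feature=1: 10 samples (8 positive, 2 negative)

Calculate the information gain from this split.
0.2937 bits

Information Gain = H(Y) - H(Y|Feature)

Before split:
P(positive) = 9/16 = 0.5625
H(Y) = 0.9887 bits

After split:
Feature=0: H = 0.6500 bits (weight = 6/16)
Feature=1: H = 0.7219 bits (weight = 10/16)
H(Y|Feature) = (6/16)×0.6500 + (10/16)×0.7219 = 0.6950 bits

Information Gain = 0.9887 - 0.6950 = 0.2937 bits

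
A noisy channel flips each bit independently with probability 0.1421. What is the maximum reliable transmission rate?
0.4103 bits

For a binary symmetric channel (BSC) with error probability p:
Capacity C = 1 - H(p) bits per symbol

where H(p) = -p log₂(p) - (1-p) log₂(1-p) is the binary entropy function.

H(0.1421) = 0.5897 bits
C = 1 - 0.5897 = 0.4103 bits per symbol

This means we can reliably transmit up to 0.4103 bits of information per channel use.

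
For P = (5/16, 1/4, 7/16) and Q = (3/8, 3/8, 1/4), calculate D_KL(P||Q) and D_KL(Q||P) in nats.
D_KL(P||Q) = 0.0865, D_KL(Q||P) = 0.0805

KL divergence is not symmetric: D_KL(P||Q) ≠ D_KL(Q||P) in general.

D_KL(P||Q) = 0.0865 nats
D_KL(Q||P) = 0.0805 nats

No, they are not equal!

This asymmetry is why KL divergence is not a true distance metric.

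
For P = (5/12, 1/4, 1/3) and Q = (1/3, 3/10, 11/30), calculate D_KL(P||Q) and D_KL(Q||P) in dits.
D_KL(P||Q) = 0.0068, D_KL(Q||P) = 0.0066

KL divergence is not symmetric: D_KL(P||Q) ≠ D_KL(Q||P) in general.

D_KL(P||Q) = 0.0068 dits
D_KL(Q||P) = 0.0066 dits

No, they are not equal!

This asymmetry is why KL divergence is not a true distance metric.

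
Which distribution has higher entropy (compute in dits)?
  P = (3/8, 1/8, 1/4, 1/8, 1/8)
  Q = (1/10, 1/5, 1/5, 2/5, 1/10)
P

Computing entropies in dits:
H(P) = 0.6489
H(Q) = 0.6388

Distribution P has higher entropy.

Intuition: The distribution closer to uniform (more spread out) has higher entropy.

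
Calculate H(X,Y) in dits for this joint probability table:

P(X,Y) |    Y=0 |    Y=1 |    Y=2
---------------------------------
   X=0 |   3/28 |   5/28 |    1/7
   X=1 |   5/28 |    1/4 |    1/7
0.7631 dits

Joint entropy is H(X,Y) = -Σ_{x,y} p(x,y) log p(x,y).

Summing over all non-zero entries:
H(X,Y) = -[3/28·log_10(3/28) + 5/28·log_10(5/28) + 1/7·log_10(1/7) + 5/28·log_10(5/28) + 1/4·log_10(1/4) + 1/7·log_10(1/7)]
H(X,Y) = 0.7631 dits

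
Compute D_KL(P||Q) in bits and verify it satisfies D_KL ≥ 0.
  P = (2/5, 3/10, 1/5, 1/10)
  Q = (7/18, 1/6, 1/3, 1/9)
0.1081 bits

KL divergence satisfies the Gibbs inequality: D_KL(P||Q) ≥ 0 for all distributions P, Q.

D_KL(P||Q) = Σ p(x) log(p(x)/q(x))
Term by term:
  x=0: 2/5 × log_2[(2/5)/(7/18)] = 0.0163
  x=1: 3/10 × log_2[(3/10)/(1/6)] = 0.2544
  x=2: 1/5 × log_2[(1/5)/(1/3)] = -0.1474
  x=3: 1/10 × log_2[(1/10)/(1/9)] = -0.0152
D_KL(P||Q) = 0.1081 bits

D_KL(P||Q) = 0.1081 ≥ 0 ✓

This non-negativity is a fundamental property: relative entropy cannot be negative because it measures how different Q is from P.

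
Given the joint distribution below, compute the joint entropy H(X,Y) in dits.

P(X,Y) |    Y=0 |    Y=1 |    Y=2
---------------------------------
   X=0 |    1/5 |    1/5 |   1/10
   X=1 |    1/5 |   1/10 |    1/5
0.7592 dits

Joint entropy is H(X,Y) = -Σ_{x,y} p(x,y) log p(x,y).

Summing over all non-zero entries:
H(X,Y) = -[1/5·log_10(1/5) + 1/5·log_10(1/5) + 1/10·log_10(1/10) + 1/5·log_10(1/5) + 1/10·log_10(1/10) + 1/5·log_10(1/5)]
H(X,Y) = 0.7592 dits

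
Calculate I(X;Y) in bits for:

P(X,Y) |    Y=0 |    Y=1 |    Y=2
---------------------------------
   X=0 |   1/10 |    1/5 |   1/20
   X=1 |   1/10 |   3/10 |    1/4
0.0536 bits

Mutual information: I(X;Y) = H(X) + H(Y) - H(X,Y)

Marginals:
P(X) = (7/20, 13/20), H(X) = 0.9341 bits
P(Y) = (1/5, 1/2, 3/10), H(Y) = 1.4855 bits

Joint entropy: H(X,Y) = 2.3660 bits

I(X;Y) = 0.9341 + 1.4855 - 2.3660 = 0.0536 bits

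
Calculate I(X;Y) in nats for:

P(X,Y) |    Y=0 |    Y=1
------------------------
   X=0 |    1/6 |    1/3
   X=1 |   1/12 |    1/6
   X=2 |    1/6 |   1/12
0.0427 nats

Mutual information: I(X;Y) = H(X) + H(Y) - H(X,Y)

Marginals:
P(X) = (1/2, 1/4, 1/4), H(X) = 1.0397 nats
P(Y) = (5/12, 7/12), H(Y) = 0.6792 nats

Joint entropy: H(X,Y) = 1.6762 nats

I(X;Y) = 1.0397 + 0.6792 - 1.6762 = 0.0427 nats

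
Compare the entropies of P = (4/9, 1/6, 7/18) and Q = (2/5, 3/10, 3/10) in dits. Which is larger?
Q

Computing entropies in dits:
H(P) = 0.4457
H(Q) = 0.4729

Distribution Q has higher entropy.

Intuition: The distribution closer to uniform (more spread out) has higher entropy.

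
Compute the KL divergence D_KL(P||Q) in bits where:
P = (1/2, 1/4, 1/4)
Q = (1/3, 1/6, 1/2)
0.1887 bits

KL divergence: D_KL(P||Q) = Σ p(x) log(p(x)/q(x))

Computing term by term:
  x=0: 1/2 × log_2[(1/2)/(1/3)] = 1/2 × 0.5850 = 0.2925
  x=1: 1/4 × log_2[(1/4)/(1/6)] = 1/4 × 0.5850 = 0.1462
  x=2: 1/4 × log_2[(1/4)/(1/2)] = 1/4 × -1.0000 = -0.2500

D_KL(P||Q) = 0.1887 bits

Note: KL divergence is always non-negative and equals 0 iff P = Q.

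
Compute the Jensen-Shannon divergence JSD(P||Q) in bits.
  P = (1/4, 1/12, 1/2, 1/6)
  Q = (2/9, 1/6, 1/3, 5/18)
0.0330 bits

Jensen-Shannon divergence is:
JSD(P||Q) = 0.5 × D_KL(P||M) + 0.5 × D_KL(Q||M)
where M = 0.5 × (P + Q) is the mixture distribution.

M = 0.5 × (1/4, 1/12, 1/2, 1/6) + 0.5 × (2/9, 1/6, 1/3, 5/18) = (0.236111, 1/8, 5/12, 2/9)

D_KL(P||M) = 0.0342 bits
D_KL(Q||M) = 0.0319 bits

JSD(P||Q) = 0.5 × 0.0342 + 0.5 × 0.0319 = 0.0330 bits

Unlike KL divergence, JSD is symmetric and bounded: 0 ≤ JSD ≤ log(2).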